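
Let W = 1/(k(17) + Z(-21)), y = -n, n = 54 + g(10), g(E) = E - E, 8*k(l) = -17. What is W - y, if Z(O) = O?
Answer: 9982/185 ≈ 53.957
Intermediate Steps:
k(l) = -17/8 (k(l) = (1/8)*(-17) = -17/8)
g(E) = 0
n = 54 (n = 54 + 0 = 54)
y = -54 (y = -1*54 = -54)
W = -8/185 (W = 1/(-17/8 - 21) = 1/(-185/8) = -8/185 ≈ -0.043243)
W - y = -8/185 - 1*(-54) = -8/185 + 54 = 9982/185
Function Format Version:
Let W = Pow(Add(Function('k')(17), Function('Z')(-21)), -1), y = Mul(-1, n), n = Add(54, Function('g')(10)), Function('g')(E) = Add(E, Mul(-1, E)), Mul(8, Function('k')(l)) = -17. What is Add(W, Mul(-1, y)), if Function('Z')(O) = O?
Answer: Rational(9982, 185) ≈ 53.957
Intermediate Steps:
Function('k')(l) = Rational(-17, 8) (Function('k')(l) = Mul(Rational(1, 8), -17) = Rational(-17, 8))
Function('g')(E) = 0
n = 54 (n = Add(54, 0) = 54)
y = -54 (y = Mul(-1, 54) = -54)
W = Rational(-8, 185) (W = Pow(Add(Rational(-17, 8), -21), -1) = Pow(Rational(-185, 8), -1) = Rational(-8, 185) ≈ -0.043243)
Add(W, Mul(-1, y)) = Add(Rational(-8, 185), Mul(-1, -54)) = Add(Rational(-8, 185), 54) = Rational(9982, 185)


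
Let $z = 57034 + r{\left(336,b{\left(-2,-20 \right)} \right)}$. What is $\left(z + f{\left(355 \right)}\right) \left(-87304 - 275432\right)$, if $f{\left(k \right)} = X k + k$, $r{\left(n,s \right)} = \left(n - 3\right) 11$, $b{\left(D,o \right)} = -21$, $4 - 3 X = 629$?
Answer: $4681591728$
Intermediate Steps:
$X = - \frac{625}{3}$ ($X = \frac{4}{3} - \frac{629}{3} = - \frac{625}{3} \approx -208.33$)
$r{\left(n,s \right)} = -33 + 11 n$ ($r{\left(n,s \right)} = \left(-3 + n\right) 11 = -33 + 11 n$)
$z = 60697$ ($z = 57034 + \left(-33 + 11 \cdot 336\right) = 57034 + \left(-33 + 3696\right) = 57034 + 3663 = 60697$)
$f{\left(k \right)} = - \frac{622 k}{3}$ ($f{\left(k \right)} = - \frac{625 k}{3} + k = - \frac{622 k}{3}$)
$\left(z + f{\left(355 \right)}\right) \left(-87304 - 275432\right) = \left(60697 - \frac{220810}{3}\right) \left(-87304 - 275432\right) = \left(60697 - \frac{220810}{3}\right) \left(-362736\right) = \left(- \frac{38719}{3}\right) \left(-362736\right) = 4681591728$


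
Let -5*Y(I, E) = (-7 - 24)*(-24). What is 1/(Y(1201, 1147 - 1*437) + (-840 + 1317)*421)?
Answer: 5/1003341 ≈ 4.9833e-6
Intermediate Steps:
Y(I, E) = -744/5 (Y(I, E) = -(-7 - 24)*(-24)/5 = -(-31)*(-24)/5 = -1/5*744 = -744/5)
1/(Y(1201, 1147 - 1*437) + (-840 + 1317)*421) = 1/(-744/5 + (-840 + 1317)*421) = 1/(-744/5 + 477*421) = 1/(-744/5 + 200817) = 1/(1003341/5) = 5/1003341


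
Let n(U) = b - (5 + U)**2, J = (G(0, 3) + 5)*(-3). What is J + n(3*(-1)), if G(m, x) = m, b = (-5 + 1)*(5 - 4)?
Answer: -23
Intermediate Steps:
b = -4 (b = -4*1 = -4)
J = -15 (J = (0 + 5)*(-3) = 5*(-3) = -15)
n(U) = -4 - (5 + U)**2
J + n(3*(-1)) = -15 + (-4 - (5 + 3*(-1))**2) = -15 + (-4 - (5 - 3)**2) = -15 + (-4 - 1*2**2) = -15 + (-4 - 1*4) = -15 + (-4 - 4) = -15 - 8 = -23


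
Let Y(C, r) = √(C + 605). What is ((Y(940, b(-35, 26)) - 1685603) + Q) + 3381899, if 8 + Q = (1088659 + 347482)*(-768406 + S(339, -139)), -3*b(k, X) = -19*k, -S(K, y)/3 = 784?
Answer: -1106915468590 + √1545 ≈ -1.1069e+12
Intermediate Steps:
S(K, y) = -2352 (S(K, y) = -3*784 = -2352)
b(k, X) = 19*k/3 (b(k, X) = -(-19)*k/3 = 19*k/3)
Y(C, r) = √(605 + C)
Q = -1106917164886 (Q = -8 + (1088659 + 347482)*(-768406 - 2352) = -8 + 1436141*(-770758) = -8 - 1106917164878 = -1106917164886)
((Y(940, b(-35, 26)) - 1685603) + Q) + 3381899 = ((√(605 + 940) - 1685603) - 1106917164886) + 3381899 = ((√1545 - 1685603) - 1106917164886) + 3381899 = ((-1685603 + √1545) - 1106917164886) + 3381899 = (-1106918850489 + √1545) + 3381899 = -1106915468590 + √1545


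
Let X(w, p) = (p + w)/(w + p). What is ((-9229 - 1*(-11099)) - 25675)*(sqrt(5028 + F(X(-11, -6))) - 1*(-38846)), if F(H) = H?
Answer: -924729030 - 23805*sqrt(5029) ≈ -9.2642e+8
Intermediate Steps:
X(w, p) = 1 (X(w, p) = (p + w)/(p + w) = 1)
((-9229 - 1*(-11099)) - 25675)*(sqrt(5028 + F(X(-11, -6))) - 1*(-38846)) = ((-9229 - 1*(-11099)) - 25675)*(sqrt(5028 + 1) - 1*(-38846)) = ((-9229 + 11099) - 25675)*(sqrt(5029) + 38846) = (1870 - 25675)*(38846 + sqrt(5029)) = -23805*(38846 + sqrt(5029)) = -924729030 - 23805*sqrt(5029)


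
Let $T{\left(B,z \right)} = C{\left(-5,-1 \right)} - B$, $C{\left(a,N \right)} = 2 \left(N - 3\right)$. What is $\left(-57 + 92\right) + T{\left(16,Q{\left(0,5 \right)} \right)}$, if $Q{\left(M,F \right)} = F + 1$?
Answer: $11$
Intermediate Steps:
$Q{\left(M,F \right)} = 1 + F$
$C{\left(a,N \right)} = -6 + 2 N$ ($C{\left(a,N \right)} = 2 \left(-3 + N\right) = -6 + 2 N$)
$T{\left(B,z \right)} = -8 - B$ ($T{\left(B,z \right)} = \left(-6 + 2 \left(-1\right)\right) - B = \left(-6 - 2\right) - B = -8 - B$)
$\left(-57 + 92\right) + T{\left(16,Q{\left(0,5 \right)} \right)} = \left(-57 + 92\right) - 24 = 35 - 24 = 11$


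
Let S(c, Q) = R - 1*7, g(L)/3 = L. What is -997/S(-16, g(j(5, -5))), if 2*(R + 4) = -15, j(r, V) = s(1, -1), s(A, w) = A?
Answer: 1994/37 ≈ 53.892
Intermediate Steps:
j(r, V) = 1
g(L) = 3*L
R = -23/2 (R = -4 + (½)*(-15) = -4 - 15/2 = -23/2 ≈ -11.500)
S(c, Q) = -37/2 (S(c, Q) = -23/2 - 1*7 = -23/2 - 7 = -37/2)
-997/S(-16, g(j(5, -5))) = -997/(-37/2) = -997*(-2/37) = 1994/37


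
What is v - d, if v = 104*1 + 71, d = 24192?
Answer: -24017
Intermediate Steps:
v = 175 (v = 104 + 71 = 175)
v - d = 175 - 1*24192 = 175 - 24192 = -24017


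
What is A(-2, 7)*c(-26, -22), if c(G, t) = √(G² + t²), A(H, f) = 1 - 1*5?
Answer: -8*√290 ≈ -136.24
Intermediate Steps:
A(H, f) = -4 (A(H, f) = 1 - 5 = -4)
A(-2, 7)*c(-26, -22) = -4*√((-26)² + (-22)²) = -4*√(676 + 484) = -8*√290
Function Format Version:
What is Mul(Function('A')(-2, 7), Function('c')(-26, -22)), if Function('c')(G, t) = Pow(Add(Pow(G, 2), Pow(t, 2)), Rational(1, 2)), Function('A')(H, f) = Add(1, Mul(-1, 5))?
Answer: Mul(-8, Pow(290, Rational(1, 2))) ≈ -136.24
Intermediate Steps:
Function('A')(H, f) = -4 (Function('A')(H, f) = Add(1, -5) = -4)
Mul(Function('A')(-2, 7), Function('c')(-26, -22)) = Mul(-4, Pow(Add(Pow(-26, 2), Pow(-22, 2)), Rational(1, 2))) = Mul(-4, Pow(Add(676, 484), Rational(1, 2))) = Mul(-4, Pow(1160, Rational(1, 2))) = Mul(-4, Mul(2, Pow(290, Rational(1, 2)))) = Mul(-8, Pow(290, Rational(1, 2)))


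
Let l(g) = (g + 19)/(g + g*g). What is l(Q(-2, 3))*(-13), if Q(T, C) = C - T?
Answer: -52/5 ≈ -10.400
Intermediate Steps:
l(g) = (19 + g)/(g + g²)
l(Q(-2, 3))*(-13) = ((19 + (3 - 1*(-2)))/((3 - 1*(-2))*(1 + (3 - 1*(-2)))))*(-13) = ((19 + (3 + 2))/((3 + 2)*(1 + (3 + 2))))*(-13) = ((19 + 5)/(5*(1 + 5)))*(-13) = ((⅕)*24/6)*(-13) = ((⅕)*(⅙)*24)*(-13) = (⅘)*(-13) = -52/5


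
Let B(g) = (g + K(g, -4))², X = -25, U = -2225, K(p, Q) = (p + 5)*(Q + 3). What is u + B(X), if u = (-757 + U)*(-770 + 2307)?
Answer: -4583309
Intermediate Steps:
K(p, Q) = (3 + Q)*(5 + p) (K(p, Q) = (5 + p)*(3 + Q) = (3 + Q)*(5 + p))
u = -4583334 (u = (-757 - 2225)*(-770 + 2307) = -2982*1537 = -4583334)
B(g) = 25 (B(g) = (g + (15 + 3*g + 5*(-4) - 4*g))² = (g + (15 + 3*g - 20 - 4*g))² = (g + (-5 - g))² = (-5)² = 25)
u + B(X) = -4583334 + 25 = -4583309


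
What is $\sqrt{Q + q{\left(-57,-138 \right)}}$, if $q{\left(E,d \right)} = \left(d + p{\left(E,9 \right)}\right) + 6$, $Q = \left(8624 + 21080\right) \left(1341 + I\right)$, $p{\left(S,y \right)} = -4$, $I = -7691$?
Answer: $2 i \sqrt{47155134} \approx 13734.0 i$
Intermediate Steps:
$Q = -188620400$ ($Q = \left(8624 + 21080\right) \left(1341 - 7691\right) = 29704 \left(-6350\right) = -188620400$)
$q{\left(E,d \right)} = 2 + d$ ($q{\left(E,d \right)} = \left(d - 4\right) + 6 = \left(-4 + d\right) + 6 = 2 + d$)
$\sqrt{Q + q{\left(-57,-138 \right)}} = \sqrt{-188620400 + \left(2 - 138\right)} = \sqrt{-188620400 - 136} = \sqrt{-188620536} = 2 i \sqrt{47155134}$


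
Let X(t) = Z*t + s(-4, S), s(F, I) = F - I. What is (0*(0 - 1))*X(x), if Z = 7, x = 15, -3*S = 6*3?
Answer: 0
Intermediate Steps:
S = -6 (S = -2*3 = -⅓*18 = -6)
X(t) = 2 + 7*t (X(t) = 7*t + (-4 - 1*(-6)) = 7*t + (-4 + 6) = 7*t + 2 = 2 + 7*t)
(0*(0 - 1))*X(x) = (0*(0 - 1))*(2 + 7*15) = (0*(-1))*(2 + 105) = 0*107 = 0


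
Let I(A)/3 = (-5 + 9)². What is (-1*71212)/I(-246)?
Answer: -17803/12 ≈ -1483.6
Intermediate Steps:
I(A) = 48 (I(A) = 3*(-5 + 9)² = 3*4² = 3*16 = 48)
(-1*71212)/I(-246) = -1*71212/48 = -71212*1/48 = -17803/12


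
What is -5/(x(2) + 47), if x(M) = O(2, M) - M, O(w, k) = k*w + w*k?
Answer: -5/53 ≈ -0.094340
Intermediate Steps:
O(w, k) = 2*k*w (O(w, k) = k*w + k*w = 2*k*w)
x(M) = 3*M (x(M) = 2*M*2 - M = 4*M - M = 3*M)
-5/(x(2) + 47) = -5/(3*2 + 47) = -5/(6 + 47) = -5/53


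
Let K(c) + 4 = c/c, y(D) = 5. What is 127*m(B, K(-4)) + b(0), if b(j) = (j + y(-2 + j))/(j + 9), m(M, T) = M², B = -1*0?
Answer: 5/9 ≈ 0.55556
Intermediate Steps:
K(c) = -3 (K(c) = -4 + c/c = -4 + 1 = -3)
B = 0
b(j) = (5 + j)/(9 + j) (b(j) = (j + 5)/(j + 9) = (5 + j)/(9 + j))
127*m(B, K(-4)) + b(0) = 127*0² + (5 + 0)/(9 + 0) = 127*0 + 5/9 = 0 + (⅑)*5 = 0 + 5/9 = 5/9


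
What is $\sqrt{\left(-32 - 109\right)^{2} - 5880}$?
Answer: $\sqrt{14001} \approx 118.33$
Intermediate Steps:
$\sqrt{\left(-32 - 109\right)^{2} - 5880} = \sqrt{\left(-141\right)^{2} - 5880} = \sqrt{19881 - 5880} = \sqrt{14001}$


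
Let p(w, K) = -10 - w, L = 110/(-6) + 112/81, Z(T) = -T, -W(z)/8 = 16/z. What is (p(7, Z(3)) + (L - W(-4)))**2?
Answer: 28536964/6561 ≈ 4349.5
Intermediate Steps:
W(z) = -128/z
L = -1373/81 (L = 110*(-1/6) + 112*(1/81) = -55/3 + 112/81 = -1373/81 ≈ -16.951)
(p(7, Z(3)) + (L - W(-4)))**2 = ((-10 - 1*7) + (-1373/81 - (-128)/(-4)))**2 = ((-10 - 7) + (-1373/81 - (-128)*(-1)/4))**2 = (-17 + (-1373/81 - 1*32))**2 = (-17 + (-1373/81 - 32))**2 = (-17 - 3965/81)**2 = (-5342/81)**2 = 28536964/6561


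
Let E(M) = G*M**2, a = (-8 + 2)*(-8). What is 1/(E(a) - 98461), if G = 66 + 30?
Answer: 1/122723 ≈ 8.1484e-6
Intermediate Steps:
G = 96
a = 48 (a = -6*(-8) = 48)
E(M) = 96*M**2
1/(E(a) - 98461) = 1/(96*48**2 - 98461) = 1/(96*2304 - 98461) = 1/(221184 - 98461) = 1/122723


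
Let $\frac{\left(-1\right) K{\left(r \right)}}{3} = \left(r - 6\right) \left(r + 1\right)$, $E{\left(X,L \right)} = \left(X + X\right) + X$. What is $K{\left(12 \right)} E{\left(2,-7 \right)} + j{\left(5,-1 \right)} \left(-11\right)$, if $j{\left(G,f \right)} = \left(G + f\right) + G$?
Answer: $-1503$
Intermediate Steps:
$j{\left(G,f \right)} = f + 2 G$
$E{\left(X,L \right)} = 3 X$ ($E{\left(X,L \right)} = 2 X + X = 3 X$)
$K{\left(r \right)} = - 3 \left(1 + r\right) \left(-6 + r\right)$ ($K{\left(r \right)} = - 3 \left(r - 6\right) \left(r + 1\right) = - 3 \left(-6 + r\right) \left(1 + r\right) = - 3 \left(1 + r\right) \left(-6 + r\right)$)
$K{\left(12 \right)} E{\left(2,-7 \right)} + j{\left(5,-1 \right)} \left(-11\right) = \left(18 - 3 \cdot 12^{2} + 15 \cdot 12\right) 3 \cdot 2 + \left(-1 + 2 \cdot 5\right) \left(-11\right) = \left(18 - 432 + 180\right) 6 + \left(-1 + 10\right) \left(-11\right) = \left(18 - 432 + 180\right) 6 + 9 \left(-11\right) = \left(-234\right) 6 - 99 = -1404 - 99 = -1503$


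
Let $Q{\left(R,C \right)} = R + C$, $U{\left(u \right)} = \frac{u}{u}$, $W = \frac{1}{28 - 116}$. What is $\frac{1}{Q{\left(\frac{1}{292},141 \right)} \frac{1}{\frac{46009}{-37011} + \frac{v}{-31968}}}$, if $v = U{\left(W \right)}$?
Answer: $- \frac{490284241}{55610230104} \approx -0.0088164$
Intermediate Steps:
$W = - \frac{1}{88}$ ($W = \frac{1}{-88} = - \frac{1}{88} \approx -0.011364$)
$U{\left(u \right)} = 1$
$v = 1$
$Q{\left(R,C \right)} = C + R$
$\frac{1}{Q{\left(\frac{1}{292},141 \right)} \frac{1}{\frac{46009}{-37011} + \frac{v}{-31968}}} = \frac{1}{\left(141 + \frac{1}{292}\right) \frac{1}{\frac{46009}{-37011} + 1 \frac{1}{-31968}}} = \frac{1}{\left(141 + \frac{1}{292}\right) \frac{1}{46009 \left(- \frac{1}{37011}\right) + 1 \left(- \frac{1}{31968}\right)}} = \frac{1}{\frac{41173}{292} \frac{1}{- \frac{46009}{37011} - \frac{1}{31968}}} = \frac{1}{\frac{41173}{292} \frac{1}{- \frac{490284241}{394389216}}} = \frac{1}{\frac{41173}{292} \left(- \frac{394389216}{490284241}\right)} = \frac{1}{- \frac{55610230104}{490284241}} = - \frac{490284241}{55610230104}$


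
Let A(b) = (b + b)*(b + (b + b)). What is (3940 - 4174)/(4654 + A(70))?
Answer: -117/17027 ≈ -0.0068714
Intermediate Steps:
A(b) = 6*b² (A(b) = (2*b)*(b + 2*b) = (2*b)*(3*b) = 6*b²)
(3940 - 4174)/(4654 + A(70)) = (3940 - 4174)/(4654 + 6*70²) = -234/(4654 + 6*4900) = -234/(4654 + 29400) = -234/34054 = -234*1/34054 = -117/17027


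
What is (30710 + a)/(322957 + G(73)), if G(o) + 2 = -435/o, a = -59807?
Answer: -34821/386480 ≈ -0.090098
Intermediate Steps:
G(o) = -2 - 435/o
(30710 + a)/(322957 + G(73)) = (30710 - 59807)/(322957 + (-2 - 435/73)) = -29097/(322957 + (-2 - 435*1/73)) = -29097/(322957 + (-2 - 435/73)) = -29097/(322957 - 581/73) = -29097/23575280/73 = -29097*73/23575280 = -34821/386480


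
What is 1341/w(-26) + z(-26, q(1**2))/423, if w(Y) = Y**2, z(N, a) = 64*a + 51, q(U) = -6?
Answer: 38015/31772 ≈ 1.1965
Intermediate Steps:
z(N, a) = 51 + 64*a
1341/w(-26) + z(-26, q(1**2))/423 = 1341/((-26)**2) + (51 + 64*(-6))/423 = 1341/676 + (51 - 384)*(1/423) = 1341*(1/676) - 333*1/423 = 1341/676 - 37/47 = 38015/31772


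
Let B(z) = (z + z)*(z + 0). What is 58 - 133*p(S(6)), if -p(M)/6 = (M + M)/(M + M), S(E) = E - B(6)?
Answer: 856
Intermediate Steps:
B(z) = 2*z² (B(z) = (2*z)*z = 2*z²)
S(E) = -72 + E (S(E) = E - 2*6² = E - 2*36 = E - 1*72 = E - 72 = -72 + E)
p(M) = -6 (p(M) = -6*(M + M)/(M + M) = -6*2*M/(2*M) = -6*2*M*1/(2*M) = -6*1 = -6)
58 - 133*p(S(6)) = 58 - 133*(-6) = 58 + 798 = 856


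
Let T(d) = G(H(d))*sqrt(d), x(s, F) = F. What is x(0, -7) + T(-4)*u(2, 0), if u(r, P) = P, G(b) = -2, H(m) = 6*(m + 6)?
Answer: -7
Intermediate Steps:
H(m) = 36 + 6*m (H(m) = 6*(6 + m) = 36 + 6*m)
T(d) = -2*sqrt(d)
x(0, -7) + T(-4)*u(2, 0) = -7 - 4*I*0 = -7 + 0 = -7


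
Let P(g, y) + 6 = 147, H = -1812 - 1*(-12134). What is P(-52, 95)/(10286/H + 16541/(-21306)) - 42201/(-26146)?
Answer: 406399606725933/632959545922 ≈ 642.06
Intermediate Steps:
H = 10322 (H = -1812 + 12134 = 10322)
P(g, y) = 141 (P(g, y) = -6 + 147 = 141)
P(-52, 95)/(10286/H + 16541/(-21306)) - 42201/(-26146) = 141/(10286/10322 + 16541/(-21306)) - 42201/(-26146) = 141/(10286*(1/10322) + 16541*(-1/21306)) - 42201*(-1/26146) = 141/(5143/5161 - 16541/21306) + 42201/26146 = 141/(24208657/109960266) + 42201/26146 = 141*(109960266/24208657) + 42201/26146 = 15504397506/24208657 + 42201/26146 = 406399606725933/632959545922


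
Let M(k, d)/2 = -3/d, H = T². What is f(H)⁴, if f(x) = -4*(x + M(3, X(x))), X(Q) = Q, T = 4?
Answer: 244140625/16 ≈ 1.5259e+7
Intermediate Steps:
H = 16 (H = 4² = 16)
M(k, d) = -6/d (M(k, d) = 2*(-3/d) = -6/d)
f(x) = -4*x + 24/x (f(x) = -4*(x - 6/x) = -4*x + 24/x)
f(H)⁴ = (-4*16 + 24/16)⁴ = (-64 + 24*(1/16))⁴ = (-64 + 3/2)⁴ = (-125/2)⁴ = 244140625/16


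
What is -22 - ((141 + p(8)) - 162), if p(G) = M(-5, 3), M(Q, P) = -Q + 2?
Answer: -8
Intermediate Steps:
M(Q, P) = 2 - Q
p(G) = 7 (p(G) = 2 - 1*(-5) = 2 + 5 = 7)
-22 - ((141 + p(8)) - 162) = -22 - ((141 + 7) - 162) = -22 - (148 - 162) = -22 - 1*(-14) = -22 + 14 = -8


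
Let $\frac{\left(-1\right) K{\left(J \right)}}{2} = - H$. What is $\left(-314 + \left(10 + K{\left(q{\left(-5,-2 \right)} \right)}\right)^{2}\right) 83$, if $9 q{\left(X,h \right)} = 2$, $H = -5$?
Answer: $-26062$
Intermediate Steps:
$q{\left(X,h \right)} = \frac{2}{9}$ ($q{\left(X,h \right)} = \frac{1}{9} \cdot 2 = \frac{2}{9}$)
$K{\left(J \right)} = -10$ ($K{\left(J \right)} = - 2 \left(\left(-1\right) \left(-5\right)\right) = \left(-2\right) 5 = -10$)
$\left(-314 + \left(10 + K{\left(q{\left(-5,-2 \right)} \right)}\right)^{2}\right) 83 = \left(-314 + \left(10 - 10\right)^{2}\right) 83 = \left(-314 + 0^{2}\right) 83 = \left(-314 + 0\right) 83 = \left(-314\right) 83 = -26062$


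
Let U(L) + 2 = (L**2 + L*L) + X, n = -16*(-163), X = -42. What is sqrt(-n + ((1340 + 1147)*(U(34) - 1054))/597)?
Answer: sqrt(96995386)/199 ≈ 49.491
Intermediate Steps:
n = 2608
U(L) = -44 + 2*L**2 (U(L) = -2 + ((L**2 + L*L) - 42) = -2 + ((L**2 + L**2) - 42) = -2 + (2*L**2 - 42) = -2 + (-42 + 2*L**2) = -44 + 2*L**2)
sqrt(-n + ((1340 + 1147)*(U(34) - 1054))/597) = sqrt(-1*2608 + ((1340 + 1147)*((-44 + 2*34**2) - 1054))/597) = sqrt(-2608 + (2487*((-44 + 2*1156) - 1054))*(1/597)) = sqrt(-2608 + (2487*((-44 + 2312) - 1054))*(1/597)) = sqrt(-2608 + (2487*(2268 - 1054))*(1/597)) = sqrt(-2608 + (2487*1214)*(1/597)) = sqrt(-2608 + 3019218*(1/597)) = sqrt(-2608 + 1006406/199) = sqrt(487414/199) = sqrt(96995386)/199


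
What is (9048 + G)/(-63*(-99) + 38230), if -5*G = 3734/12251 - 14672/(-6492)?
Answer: 179894559514/884153947191 ≈ 0.20347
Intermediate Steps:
G = -10199390/19883373 (G = -(3734/12251 - 14672/(-6492))/5 = -(3734*(1/12251) - 14672*(-1/6492))/5 = -(3734/12251 + 3668/1623)/5 = -⅕*50996950/19883373 = -10199390/19883373 ≈ -0.51296)
(9048 + G)/(-63*(-99) + 38230) = (9048 - 10199390/19883373)/(-63*(-99) + 38230) = 179894559514/(19883373*(6237 + 38230)) = (179894559514/19883373)/44467 = (179894559514/19883373)*(1/44467) = 179894559514/884153947191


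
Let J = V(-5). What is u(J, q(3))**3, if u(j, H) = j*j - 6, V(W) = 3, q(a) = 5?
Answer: 27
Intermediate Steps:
J = 3
u(j, H) = -6 + j**2 (u(j, H) = j**2 - 6 = -6 + j**2)
u(J, q(3))**3 = (-6 + 3**2)**3 = (-6 + 9)**3 = 3**3 = 27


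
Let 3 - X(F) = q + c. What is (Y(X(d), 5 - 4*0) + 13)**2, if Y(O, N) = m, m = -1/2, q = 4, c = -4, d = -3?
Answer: 625/4 ≈ 156.25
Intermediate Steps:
X(F) = 3 (X(F) = 3 - (4 - 4) = 3 - 1*0 = 3 + 0 = 3)
m = -1/2 (m = -1*1/2 = -1/2 ≈ -0.50000)
Y(O, N) = -1/2
(Y(X(d), 5 - 4*0) + 13)**2 = (-1/2 + 13)**2 = (25/2)**2 = 625/4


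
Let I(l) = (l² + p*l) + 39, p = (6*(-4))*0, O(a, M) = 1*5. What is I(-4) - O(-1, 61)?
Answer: 50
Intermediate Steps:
O(a, M) = 5
p = 0 (p = -24*0 = 0)
I(l) = 39 + l² (I(l) = (l² + 0*l) + 39 = (l² + 0) + 39 = l² + 39 = 39 + l²)
I(-4) - O(-1, 61) = (39 + (-4)²) - 1*5 = (39 + 16) - 5 = 55 - 5 = 50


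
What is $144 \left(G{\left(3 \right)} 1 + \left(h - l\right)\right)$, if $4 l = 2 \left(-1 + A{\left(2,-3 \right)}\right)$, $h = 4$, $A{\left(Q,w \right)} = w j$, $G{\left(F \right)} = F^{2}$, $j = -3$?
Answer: $1296$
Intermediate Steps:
$A{\left(Q,w \right)} = - 3 w$ ($A{\left(Q,w \right)} = w \left(-3\right) = - 3 w$)
$l = 4$ ($l = \frac{2 \left(-1 - -9\right)}{4} = \frac{2 \left(-1 + 9\right)}{4} = \frac{2 \cdot 8}{4} = \frac{1}{4} \cdot 16 = 4$)
$144 \left(G{\left(3 \right)} 1 + \left(h - l\right)\right) = 144 \left(3^{2} \cdot 1 + \left(4 - 4\right)\right) = 144 \left(9 \cdot 1 + \left(4 - 4\right)\right) = 144 \left(9 + 0\right) = 144 \cdot 9 = 1296$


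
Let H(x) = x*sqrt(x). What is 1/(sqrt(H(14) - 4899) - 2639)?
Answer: -1/(2639 - I*sqrt(4899 - 14*sqrt(14))) ≈ -0.00037867 - 9.9894e-6*I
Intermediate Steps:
H(x) = x**(3/2)
1/(sqrt(H(14) - 4899) - 2639) = 1/(sqrt(14**(3/2) - 4899) - 2639) = 1/(sqrt(14*sqrt(14) - 4899) - 2639) = 1/(sqrt(-4899 + 14*sqrt(14)) - 2639) = 1/(-2639 + sqrt(-4899 + 14*sqrt(14)))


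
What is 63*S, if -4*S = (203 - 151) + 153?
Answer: -12915/4 ≈ -3228.8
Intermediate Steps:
S = -205/4 (S = -((203 - 151) + 153)/4 = -(52 + 153)/4 = -¼*205 = -205/4 ≈ -51.250)
63*S = 63*(-205/4) = -12915/4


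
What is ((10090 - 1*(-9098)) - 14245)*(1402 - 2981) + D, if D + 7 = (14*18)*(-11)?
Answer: -7807776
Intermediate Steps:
D = -2779 (D = -7 + (14*18)*(-11) = -7 + 252*(-11) = -7 - 2772 = -2779)
((10090 - 1*(-9098)) - 14245)*(1402 - 2981) + D = ((10090 - 1*(-9098)) - 14245)*(1402 - 2981) - 2779 = ((10090 + 9098) - 14245)*(-1579) - 2779 = (19188 - 14245)*(-1579) - 2779 = 4943*(-1579) - 2779 = -7804997 - 2779 = -7807776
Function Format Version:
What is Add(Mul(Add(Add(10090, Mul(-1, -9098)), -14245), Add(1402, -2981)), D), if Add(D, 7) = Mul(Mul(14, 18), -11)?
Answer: -7807776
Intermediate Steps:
D = -2779 (D = Add(-7, Mul(Mul(14, 18), -11)) = Add(-7, Mul(252, -11)) = Add(-7, -2772) = -2779)
Add(Mul(Add(Add(10090, Mul(-1, -9098)), -14245), Add(1402, -2981)), D) = Add(Mul(Add(Add(10090, Mul(-1, -9098)), -14245), Add(1402, -2981)), -2779) = Add(Mul(Add(Add(10090, 9098), -14245), -1579), -2779) = Add(Mul(Add(19188, -14245), -1579), -2779) = Add(Mul(4943, -1579), -2779) = Add(-7804997, -2779) = -7807776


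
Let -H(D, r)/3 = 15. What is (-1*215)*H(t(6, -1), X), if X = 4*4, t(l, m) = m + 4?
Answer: 9675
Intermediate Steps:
t(l, m) = 4 + m
X = 16
H(D, r) = -45 (H(D, r) = -3*15 = -45)
(-1*215)*H(t(6, -1), X) = -1*215*(-45) = -215*(-45) = 9675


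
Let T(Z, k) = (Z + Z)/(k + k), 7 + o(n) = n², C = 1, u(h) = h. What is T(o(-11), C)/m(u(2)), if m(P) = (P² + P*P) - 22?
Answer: -57/7 ≈ -8.1429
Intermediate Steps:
m(P) = -22 + 2*P² (m(P) = (P² + P²) - 22 = 2*P² - 22 = -22 + 2*P²)
o(n) = -7 + n²
T(Z, k) = Z/k (T(Z, k) = (2*Z)/((2*k)) = (2*Z)*(1/(2*k)) = Z/k)
T(o(-11), C)/m(u(2)) = ((-7 + (-11)²)/1)/(-22 + 2*2²) = ((-7 + 121)*1)/(-22 + 2*4) = (114*1)/(-22 + 8) = 114/(-14) = 114*(-1/14) = -57/7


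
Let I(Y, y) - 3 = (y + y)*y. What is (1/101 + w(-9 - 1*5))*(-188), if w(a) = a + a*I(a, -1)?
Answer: 1594804/101 ≈ 15790.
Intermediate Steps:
I(Y, y) = 3 + 2*y**2 (I(Y, y) = 3 + (y + y)*y = 3 + (2*y)*y = 3 + 2*y**2)
w(a) = 6*a (w(a) = a + a*(3 + 2*(-1)**2) = a + a*(3 + 2*1) = a + a*(3 + 2) = a + a*5 = a + 5*a = 6*a)
(1/101 + w(-9 - 1*5))*(-188) = (1/101 + 6*(-9 - 1*5))*(-188) = (1/101 + 6*(-9 - 5))*(-188) = (1/101 + 6*(-14))*(-188) = (1/101 - 84)*(-188) = -8483/101*(-188) = 1594804/101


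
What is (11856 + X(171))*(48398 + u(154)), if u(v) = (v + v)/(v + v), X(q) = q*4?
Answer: 606923460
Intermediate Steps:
X(q) = 4*q
u(v) = 1 (u(v) = (2*v)/((2*v)) = (2*v)*(1/(2*v)) = 1)
(11856 + X(171))*(48398 + u(154)) = (11856 + 4*171)*(48398 + 1) = (11856 + 684)*48399 = 12540*48399 = 606923460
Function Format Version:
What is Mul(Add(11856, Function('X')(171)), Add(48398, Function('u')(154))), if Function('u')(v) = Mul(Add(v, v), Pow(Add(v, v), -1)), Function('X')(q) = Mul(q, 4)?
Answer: 606923460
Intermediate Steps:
Function('X')(q) = Mul(4, q)
Function('u')(v) = 1 (Function('u')(v) = Mul(Mul(2, v), Pow(Mul(2, v), -1)) = Mul(Mul(2, v), Mul(Rational(1, 2), Pow(v, -1))) = 1)
Mul(Add(11856, Function('X')(171)), Add(48398, Function('u')(154))) = Mul(Add(11856, Mul(4, 171)), Add(48398, 1)) = Mul(Add(11856, 684), 48399) = Mul(12540, 48399) = 606923460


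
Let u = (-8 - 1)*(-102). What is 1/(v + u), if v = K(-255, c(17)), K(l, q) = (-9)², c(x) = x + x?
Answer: 1/999 ≈ 0.0010010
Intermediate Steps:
c(x) = 2*x
K(l, q) = 81
v = 81
u = 918 (u = -9*(-102) = 918)
1/(v + u) = 1/(81 + 918) = 1/999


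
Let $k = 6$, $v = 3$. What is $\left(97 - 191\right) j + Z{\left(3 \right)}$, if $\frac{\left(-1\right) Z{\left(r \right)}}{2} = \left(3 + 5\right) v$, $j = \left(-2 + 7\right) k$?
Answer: $-2868$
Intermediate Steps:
$j = 30$ ($j = \left(-2 + 7\right) 6 = 5 \cdot 6 = 30$)
$Z{\left(r \right)} = -48$ ($Z{\left(r \right)} = - 2 \left(3 + 5\right) 3 = - 2 \cdot 8 \cdot 3 = \left(-2\right) 24 = -48$)
$\left(97 - 191\right) j + Z{\left(3 \right)} = \left(97 - 191\right) 30 - 48 = \left(-94\right) 30 - 48 = -2820 - 48 = -2868$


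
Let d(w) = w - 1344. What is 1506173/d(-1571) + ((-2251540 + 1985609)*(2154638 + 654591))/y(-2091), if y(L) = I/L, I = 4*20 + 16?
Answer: 1517845078856256709/93280 ≈ 1.6272e+13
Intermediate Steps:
d(w) = -1344 + w
I = 96 (I = 80 + 16 = 96)
y(L) = 96/L
1506173/d(-1571) + ((-2251540 + 1985609)*(2154638 + 654591))/y(-2091) = 1506173/(-1344 - 1571) + ((-2251540 + 1985609)*(2154638 + 654591))/((96/(-2091))) = 1506173/(-2915) + (-265931*2809229)/((96*(-1/2091))) = 1506173*(-1/2915) - 747061077199/(-32/697) = -1506173/2915 - 747061077199*(-697/32) = -1506173/2915 + 520701570807703/32 = 1517845078856256709/93280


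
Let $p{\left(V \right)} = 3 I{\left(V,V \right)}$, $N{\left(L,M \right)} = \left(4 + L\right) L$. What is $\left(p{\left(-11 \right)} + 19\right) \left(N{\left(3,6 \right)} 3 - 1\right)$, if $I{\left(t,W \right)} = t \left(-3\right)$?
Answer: $7316$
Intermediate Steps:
$I{\left(t,W \right)} = - 3 t$
$N{\left(L,M \right)} = L \left(4 + L\right)$
$p{\left(V \right)} = - 9 V$ ($p{\left(V \right)} = 3 \left(- 3 V\right) = - 9 V$)
$\left(p{\left(-11 \right)} + 19\right) \left(N{\left(3,6 \right)} 3 - 1\right) = \left(\left(-9\right) \left(-11\right) + 19\right) \left(3 \left(4 + 3\right) 3 - 1\right) = \left(99 + 19\right) \left(3 \cdot 7 \cdot 3 - 1\right) = 118 \left(21 \cdot 3 - 1\right) = 118 \left(63 - 1\right) = 118 \cdot 62 = 7316$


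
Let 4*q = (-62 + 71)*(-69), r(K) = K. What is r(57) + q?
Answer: -393/4 ≈ -98.250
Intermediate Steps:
q = -621/4 (q = ((-62 + 71)*(-69))/4 = (9*(-69))/4 = (¼)*(-621) = -621/4 ≈ -155.25)
r(57) + q = 57 - 621/4 = -393/4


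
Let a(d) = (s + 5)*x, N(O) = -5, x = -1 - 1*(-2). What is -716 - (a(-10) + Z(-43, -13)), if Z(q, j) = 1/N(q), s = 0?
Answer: -3604/5 ≈ -720.80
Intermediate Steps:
x = 1 (x = -1 + 2 = 1)
Z(q, j) = -1/5 (Z(q, j) = 1/(-5) = -1/5)
a(d) = 5 (a(d) = (0 + 5)*1 = 5*1 = 5)
-716 - (a(-10) + Z(-43, -13)) = -716 - (5 - 1/5) = -716 - 1*24/5 = -716 - 24/5 = -3604/5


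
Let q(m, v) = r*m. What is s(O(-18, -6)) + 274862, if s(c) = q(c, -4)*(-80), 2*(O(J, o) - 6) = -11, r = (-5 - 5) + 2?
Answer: 275182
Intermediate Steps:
r = -8 (r = -10 + 2 = -8)
O(J, o) = 1/2 (O(J, o) = 6 + (1/2)*(-11) = 6 - 11/2 = 1/2)
q(m, v) = -8*m
s(c) = 640*c (s(c) = -8*c*(-80) = 640*c)
s(O(-18, -6)) + 274862 = 640*(1/2) + 274862 = 320 + 274862 = 275182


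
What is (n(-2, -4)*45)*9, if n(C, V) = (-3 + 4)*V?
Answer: -1620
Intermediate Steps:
n(C, V) = V (n(C, V) = 1*V = V)
(n(-2, -4)*45)*9 = -4*45*9 = -180*9 = -1620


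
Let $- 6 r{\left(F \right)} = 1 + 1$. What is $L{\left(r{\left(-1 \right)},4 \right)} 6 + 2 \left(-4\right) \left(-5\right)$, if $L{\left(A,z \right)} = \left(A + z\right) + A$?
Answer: $60$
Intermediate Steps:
$r{\left(F \right)} = - \frac{1}{3}$ ($r{\left(F \right)} = - \frac{1 + 1}{6} = \left(- \frac{1}{6}\right) 2 = - \frac{1}{3}$)
$L{\left(A,z \right)} = z + 2 A$
$L{\left(r{\left(-1 \right)},4 \right)} 6 + 2 \left(-4\right) \left(-5\right) = \left(4 + 2 \left(- \frac{1}{3}\right)\right) 6 + 2 \left(-4\right) \left(-5\right) = \left(4 - \frac{2}{3}\right) 6 - -40 = \frac{10}{3} \cdot 6 + 40 = 20 + 40 = 60$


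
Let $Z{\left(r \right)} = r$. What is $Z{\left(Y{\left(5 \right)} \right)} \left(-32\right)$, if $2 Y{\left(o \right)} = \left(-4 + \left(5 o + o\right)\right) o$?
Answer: $-2080$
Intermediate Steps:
$Y{\left(o \right)} = \frac{o \left(-4 + 6 o\right)}{2}$ ($Y{\left(o \right)} = \frac{\left(-4 + \left(5 o + o\right)\right) o}{2} = \frac{\left(-4 + 6 o\right) o}{2} = \frac{o \left(-4 + 6 o\right)}{2}$)
$Z{\left(Y{\left(5 \right)} \right)} \left(-32\right) = 5 \left(-2 + 3 \cdot 5\right) \left(-32\right) = 5 \left(-2 + 15\right) \left(-32\right) = 5 \cdot 13 \left(-32\right) = 65 \left(-32\right) = -2080$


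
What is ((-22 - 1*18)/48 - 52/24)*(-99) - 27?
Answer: 270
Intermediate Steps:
((-22 - 1*18)/48 - 52/24)*(-99) - 27 = ((-22 - 18)*(1/48) - 52*1/24)*(-99) - 27 = (-40*1/48 - 13/6)*(-99) - 27 = (-⅚ - 13/6)*(-99) - 27 = -3*(-99) - 27 = 297 - 27 = 270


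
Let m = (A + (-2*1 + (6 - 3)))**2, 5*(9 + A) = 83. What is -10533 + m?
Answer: -261476/25 ≈ -10459.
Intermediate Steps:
A = 38/5 (A = -9 + (1/5)*83 = -9 + 83/5 = 38/5 ≈ 7.6000)
m = 1849/25 (m = (38/5 + (-2*1 + (6 - 3)))**2 = (38/5 + (-2 + 3))**2 = (38/5 + 1)**2 = (43/5)**2 = 1849/25 ≈ 73.960)
-10533 + m = -10533 + 1849/25 = -261476/25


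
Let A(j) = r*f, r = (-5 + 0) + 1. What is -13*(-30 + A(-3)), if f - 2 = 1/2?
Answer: 520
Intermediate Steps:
f = 5/2 (f = 2 + 1/2 = 5/2 ≈ 2.5000)
r = -4 (r = -5 + 1 = -4)
A(j) = -10 (A(j) = -4*5/2 = -10)
-13*(-30 + A(-3)) = -13*(-30 - 10) = -13*(-40) = 520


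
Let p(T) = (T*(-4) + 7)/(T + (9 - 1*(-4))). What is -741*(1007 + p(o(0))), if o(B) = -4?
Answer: -2244242/3 ≈ -7.4808e+5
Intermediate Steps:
p(T) = (7 - 4*T)/(13 + T) (p(T) = (-4*T + 7)/(T + (9 + 4)) = (7 - 4*T)/(T + 13) = (7 - 4*T)/(13 + T))
-741*(1007 + p(o(0))) = -741*(1007 + (7 - 4*(-4))/(13 - 4)) = -741*(1007 + (7 + 16)/9) = -741*(1007 + (⅑)*23) = -741*(1007 + 23/9) = -741*9086/9 = -2244242/3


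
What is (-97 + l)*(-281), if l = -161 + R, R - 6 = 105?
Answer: 41307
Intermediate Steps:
R = 111 (R = 6 + 105 = 111)
l = -50 (l = -161 + 111 = -50)
(-97 + l)*(-281) = (-97 - 50)*(-281) = -147*(-281) = 41307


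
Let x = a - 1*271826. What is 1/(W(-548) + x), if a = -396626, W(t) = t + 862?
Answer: -1/668138 ≈ -1.4967e-6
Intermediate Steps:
W(t) = 862 + t
x = -668452 (x = -396626 - 1*271826 = -396626 - 271826 = -668452)
1/(W(-548) + x) = 1/((862 - 548) - 668452) = 1/(314 - 668452) = 1/(-668138) = -1/668138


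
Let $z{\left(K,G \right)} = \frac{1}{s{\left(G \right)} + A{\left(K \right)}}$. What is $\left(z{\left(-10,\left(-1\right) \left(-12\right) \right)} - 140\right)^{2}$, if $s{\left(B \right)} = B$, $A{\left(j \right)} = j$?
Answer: $\frac{77841}{4} \approx 19460.0$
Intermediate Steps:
$z{\left(K,G \right)} = \frac{1}{G + K}$
$\left(z{\left(-10,\left(-1\right) \left(-12\right) \right)} - 140\right)^{2} = \left(\frac{1}{\left(-1\right) \left(-12\right) - 10} - 140\right)^{2} = \left(\frac{1}{12 - 10} - 140\right)^{2} = \left(\frac{1}{2} - 140\right)^{2} = \left(- \frac{279}{2}\right)^{2} = \frac{77841}{4}$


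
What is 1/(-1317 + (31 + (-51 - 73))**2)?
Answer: 1/7332 ≈ 0.00013639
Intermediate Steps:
1/(-1317 + (31 + (-51 - 73))**2) = 1/(-1317 + (31 - 124)**2) = 1/(-1317 + (-93)**2) = 1/(-1317 + 8649) = 1/7332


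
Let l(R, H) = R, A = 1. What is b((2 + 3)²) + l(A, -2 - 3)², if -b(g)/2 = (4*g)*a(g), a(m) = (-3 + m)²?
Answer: -96799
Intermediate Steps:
b(g) = -8*g*(-3 + g)² (b(g) = -2*4*g*(-3 + g)² = -8*g*(-3 + g)²)
b((2 + 3)²) + l(A, -2 - 3)² = -8*(2 + 3)²*(-3 + (2 + 3)²)² + 1² = -8*5²*(-3 + 5²)² + 1 = -8*25*(-3 + 25)² + 1 = -8*25*22² + 1 = -8*25*484 + 1 = -96800 + 1 = -96799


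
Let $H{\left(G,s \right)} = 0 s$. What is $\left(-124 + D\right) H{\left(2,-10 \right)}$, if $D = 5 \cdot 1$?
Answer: $0$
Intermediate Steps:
$H{\left(G,s \right)} = 0$
$D = 5$
$\left(-124 + D\right) H{\left(2,-10 \right)} = \left(-124 + 5\right) 0 = \left(-119\right) 0 = 0$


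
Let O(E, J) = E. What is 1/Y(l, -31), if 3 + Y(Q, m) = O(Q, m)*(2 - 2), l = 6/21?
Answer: -⅓ ≈ -0.33333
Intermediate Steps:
l = 2/7 (l = 6*(1/21) = 2/7 ≈ 0.28571)
Y(Q, m) = -3 (Y(Q, m) = -3 + Q*(2 - 2) = -3 + Q*0 = -3 + 0 = -3)
1/Y(l, -31) = 1/(-3) = -⅓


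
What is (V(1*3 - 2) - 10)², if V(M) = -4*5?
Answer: 900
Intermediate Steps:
V(M) = -20
(V(1*3 - 2) - 10)² = (-20 - 10)² = (-30)² = 900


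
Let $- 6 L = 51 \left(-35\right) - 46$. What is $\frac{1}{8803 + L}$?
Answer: $\frac{6}{54649} \approx 0.00010979$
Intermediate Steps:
$L = \frac{1831}{6}$ ($L = - \frac{51 \left(-35\right) - 46}{6} = - \frac{-1785 - 46}{6} = \left(- \frac{1}{6}\right) \left(-1831\right) = \frac{1831}{6} \approx 305.17$)
$\frac{1}{8803 + L} = \frac{1}{8803 + \frac{1831}{6}} = \frac{1}{\frac{54649}{6}} = \frac{6}{54649}$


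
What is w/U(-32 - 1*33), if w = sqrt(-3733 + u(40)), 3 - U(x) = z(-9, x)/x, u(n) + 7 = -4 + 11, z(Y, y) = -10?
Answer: 13*I*sqrt(3733)/37 ≈ 21.467*I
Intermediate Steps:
u(n) = 0 (u(n) = -7 + (-4 + 11) = -7 + 7 = 0)
U(x) = 3 + 10/x (U(x) = 3 - (-10)/x = 3 + 10/x)
w = I*sqrt(3733) (w = sqrt(-3733 + 0) = sqrt(-3733) = I*sqrt(3733) ≈ 61.098*I)
w/U(-32 - 1*33) = (I*sqrt(3733))/(3 + 10/(-32 - 1*33)) = (I*sqrt(3733))/(3 + 10/(-32 - 33)) = (I*sqrt(3733))/(3 + 10/(-65)) = (I*sqrt(3733))/(3 + 10*(-1/65)) = (I*sqrt(3733))/(3 - 2/13) = (I*sqrt(3733))/(37/13) = (I*sqrt(3733))*(13/37) = 13*I*sqrt(3733)/37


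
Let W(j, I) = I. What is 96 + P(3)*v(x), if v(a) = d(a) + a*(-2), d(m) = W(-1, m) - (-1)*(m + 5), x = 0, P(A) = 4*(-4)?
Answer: 16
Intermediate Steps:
P(A) = -16
d(m) = 5 + 2*m (d(m) = m - (-1)*(m + 5) = m - (-1)*(5 + m) = m - (-5 - m) = m + (5 + m) = 5 + 2*m)
v(a) = 5 (v(a) = (5 + 2*a) + a*(-2) = (5 + 2*a) - 2*a = 5)
96 + P(3)*v(x) = 96 - 16*5 = 96 - 80 = 16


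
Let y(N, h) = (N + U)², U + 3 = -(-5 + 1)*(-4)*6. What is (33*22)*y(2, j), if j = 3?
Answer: 6830934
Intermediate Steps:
U = -99 (U = -3 - (-5 + 1)*(-4)*6 = -3 - (-4)*(-4)*6 = -3 - 1*16*6 = -3 - 16*6 = -3 - 96 = -99)
y(N, h) = (-99 + N)² (y(N, h) = (N - 99)² = (-99 + N)²)
(33*22)*y(2, j) = (33*22)*(-99 + 2)² = 726*(-97)² = 726*9409 = 6830934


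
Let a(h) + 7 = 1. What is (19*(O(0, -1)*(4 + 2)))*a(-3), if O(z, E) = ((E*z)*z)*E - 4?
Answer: 2736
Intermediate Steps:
a(h) = -6 (a(h) = -7 + 1 = -6)
O(z, E) = -4 + E²*z² (O(z, E) = (E*z²)*E - 4 = E²*z² - 4 = -4 + E²*z²)
(19*(O(0, -1)*(4 + 2)))*a(-3) = (19*((-4 + (-1)²*0²)*(4 + 2)))*(-6) = (19*((-4 + 1*0)*6))*(-6) = (19*((-4 + 0)*6))*(-6) = (19*(-4*6))*(-6) = (19*(-24))*(-6) = -456*(-6) = 2736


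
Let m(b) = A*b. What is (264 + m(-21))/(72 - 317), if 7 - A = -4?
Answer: -33/245 ≈ -0.13469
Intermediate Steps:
A = 11 (A = 7 - 1*(-4) = 7 + 4 = 11)
m(b) = 11*b
(264 + m(-21))/(72 - 317) = (264 + 11*(-21))/(72 - 317) = (264 - 231)/(-245) = 33*(-1/245) = -33/245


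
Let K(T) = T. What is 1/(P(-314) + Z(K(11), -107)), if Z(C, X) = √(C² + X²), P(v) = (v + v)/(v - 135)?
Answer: -140986/1166064593 + 201601*√11570/2332129186 ≈ 0.0091775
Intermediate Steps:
P(v) = 2*v/(-135 + v) (P(v) = (2*v)/(-135 + v) = 2*v/(-135 + v))
1/(P(-314) + Z(K(11), -107)) = 1/(2*(-314)/(-135 - 314) + √(11² + (-107)²)) = 1/(2*(-314)/(-449) + √(121 + 11449)) = 1/(2*(-314)*(-1/449) + √11570) = 1/(628/449 + √11570)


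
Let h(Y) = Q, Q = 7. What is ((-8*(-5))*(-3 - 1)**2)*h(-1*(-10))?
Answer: 4480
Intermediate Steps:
h(Y) = 7
((-8*(-5))*(-3 - 1)**2)*h(-1*(-10)) = ((-8*(-5))*(-3 - 1)**2)*7 = (40*(-4)**2)*7 = (40*16)*7 = 640*7 = 4480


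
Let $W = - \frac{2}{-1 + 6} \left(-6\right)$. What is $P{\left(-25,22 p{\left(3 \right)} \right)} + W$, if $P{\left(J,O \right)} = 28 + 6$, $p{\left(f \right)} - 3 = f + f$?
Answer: $\frac{182}{5} \approx 36.4$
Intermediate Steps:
$W = \frac{12}{5}$ ($W = - \frac{2}{5} \left(-6\right) = \left(-2\right) \frac{1}{5} \left(-6\right) = \left(- \frac{2}{5}\right) \left(-6\right) = \frac{12}{5} \approx 2.4$)
$p{\left(f \right)} = 3 + 2 f$ ($p{\left(f \right)} = 3 + \left(f + f\right) = 3 + 2 f$)
$P{\left(J,O \right)} = 34$
$P{\left(-25,22 p{\left(3 \right)} \right)} + W = 34 + \frac{12}{5} = \frac{182}{5}$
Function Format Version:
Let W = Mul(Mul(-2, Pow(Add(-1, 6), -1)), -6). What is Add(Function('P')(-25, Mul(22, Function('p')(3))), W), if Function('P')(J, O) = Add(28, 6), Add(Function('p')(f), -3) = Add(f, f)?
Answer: Rational(182, 5) ≈ 36.400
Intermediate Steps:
W = Rational(12, 5) (W = Mul(Mul(-2, Pow(5, -1)), -6) = Mul(Mul(-2, Rational(1, 5)), -6) = Mul(Rational(-2, 5), -6) = Rational(12, 5) ≈ 2.4000)
Function('p')(f) = Add(3, Mul(2, f)) (Function('p')(f) = Add(3, Add(f, f)) = Add(3, Mul(2, f)))
Function('P')(J, O) = 34
Add(Function('P')(-25, Mul(22, Function('p')(3))), W) = Add(34, Rational(12, 5)) = Rational(182, 5)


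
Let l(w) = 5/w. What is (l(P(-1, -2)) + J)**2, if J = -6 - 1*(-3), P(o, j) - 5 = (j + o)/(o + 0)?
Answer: 361/64 ≈ 5.6406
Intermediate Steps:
P(o, j) = 5 + (j + o)/o (P(o, j) = 5 + (j + o)/(o + 0) = 5 + (j + o)/o)
J = -3 (J = -6 + 3 = -3)
(l(P(-1, -2)) + J)**2 = (5/(6 - 2/(-1)) - 3)**2 = (5/(6 - 2*(-1)) - 3)**2 = (5/(6 + 2) - 3)**2 = (5/8 - 3)**2 = (-19/8)**2 = 361/64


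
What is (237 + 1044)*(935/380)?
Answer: 239547/76 ≈ 3151.9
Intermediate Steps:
(237 + 1044)*(935/380) = 1281*(935*(1/380)) = 1281*(187/76) = 239547/76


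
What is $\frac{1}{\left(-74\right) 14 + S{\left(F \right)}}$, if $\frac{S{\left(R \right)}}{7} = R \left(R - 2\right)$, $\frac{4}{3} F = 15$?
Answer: $- \frac{16}{4921} \approx -0.0032514$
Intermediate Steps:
$F = \frac{45}{4}$ ($F = \frac{3}{4} \cdot 15 = \frac{45}{4} \approx 11.25$)
$S{\left(R \right)} = 7 R \left(-2 + R\right)$ ($S{\left(R \right)} = 7 R \left(R - 2\right) = 7 R \left(-2 + R\right)$)
$\frac{1}{\left(-74\right) 14 + S{\left(F \right)}} = \frac{1}{\left(-74\right) 14 + 7 \cdot \frac{45}{4} \left(-2 + \frac{45}{4}\right)} = \frac{1}{-1036 + 7 \cdot \frac{45}{4} \cdot \frac{37}{4}} = \frac{1}{-1036 + \frac{11655}{16}} = \frac{1}{- \frac{4921}{16}} = - \frac{16}{4921}$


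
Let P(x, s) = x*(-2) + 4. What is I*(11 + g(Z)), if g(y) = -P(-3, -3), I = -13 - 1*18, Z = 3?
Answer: -31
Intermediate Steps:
P(x, s) = 4 - 2*x (P(x, s) = -2*x + 4 = 4 - 2*x)
I = -31 (I = -13 - 18 = -31)
g(y) = -10 (g(y) = -(4 - 2*(-3)) = -(4 + 6) = -1*10 = -10)
I*(11 + g(Z)) = -31*(11 - 10) = -31*1 = -31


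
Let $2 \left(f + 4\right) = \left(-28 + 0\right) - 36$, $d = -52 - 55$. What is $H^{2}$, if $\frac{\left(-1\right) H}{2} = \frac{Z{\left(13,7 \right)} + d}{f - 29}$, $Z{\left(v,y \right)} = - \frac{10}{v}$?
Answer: $\frac{7851204}{714025} \approx 10.996$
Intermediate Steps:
$d = -107$
$f = -36$ ($f = -4 + \frac{\left(-28 + 0\right) - 36}{2} = -4 + \frac{-28 - 36}{2} = -4 + \frac{1}{2} \left(-64\right) = -4 - 32 = -36$)
$H = - \frac{2802}{845}$ ($H = - 2 \frac{- \frac{10}{13} - 107}{-36 - 29} = - 2 \frac{\left(-10\right) \frac{1}{13} - 107}{-65} = - 2 \left(- \frac{10}{13} - 107\right) \left(- \frac{1}{65}\right) = - 2 \left(\left(- \frac{1401}{13}\right) \left(- \frac{1}{65}\right)\right) = \left(-2\right) \frac{1401}{845} = - \frac{2802}{845} \approx -3.316$)
$H^{2} = \left(- \frac{2802}{845}\right)^{2} = \frac{7851204}{714025}$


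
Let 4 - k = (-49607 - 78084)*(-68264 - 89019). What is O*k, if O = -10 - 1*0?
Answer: 200836235490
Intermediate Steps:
k = -20083623549 (k = 4 - (-49607 - 78084)*(-68264 - 89019) = 4 - (-127691)*(-157283) = 4 - 1*20083623553 = 4 - 20083623553 = -20083623549)
O = -10 (O = -10 + 0 = -10)
O*k = -10*(-20083623549) = 200836235490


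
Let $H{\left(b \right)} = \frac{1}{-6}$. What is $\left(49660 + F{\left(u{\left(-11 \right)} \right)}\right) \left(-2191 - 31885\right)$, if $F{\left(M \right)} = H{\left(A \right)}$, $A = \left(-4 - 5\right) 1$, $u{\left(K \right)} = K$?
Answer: $- \frac{5076625442}{3} \approx -1.6922 \cdot 10^{9}$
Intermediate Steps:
$A = -9$ ($A = \left(-9\right) 1 = -9$)
$H{\left(b \right)} = - \frac{1}{6}$
$F{\left(M \right)} = - \frac{1}{6}$
$\left(49660 + F{\left(u{\left(-11 \right)} \right)}\right) \left(-2191 - 31885\right) = \left(49660 - \frac{1}{6}\right) \left(-2191 - 31885\right) = \frac{297959}{6} \left(-34076\right) = - \frac{5076625442}{3}$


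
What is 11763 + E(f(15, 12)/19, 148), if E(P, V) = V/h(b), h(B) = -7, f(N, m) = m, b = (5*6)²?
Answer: 82193/7 ≈ 11742.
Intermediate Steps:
b = 900 (b = 30² = 900)
E(P, V) = -V/7 (E(P, V) = V/(-7) = V*(-⅐) = -V/7)
11763 + E(f(15, 12)/19, 148) = 11763 - ⅐*148 = 11763 - 148/7 = 82193/7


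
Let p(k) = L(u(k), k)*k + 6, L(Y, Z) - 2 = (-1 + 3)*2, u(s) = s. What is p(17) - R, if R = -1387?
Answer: 1495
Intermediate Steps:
L(Y, Z) = 6 (L(Y, Z) = 2 + (-1 + 3)*2 = 2 + 2*2 = 2 + 4 = 6)
p(k) = 6 + 6*k (p(k) = 6*k + 6 = 6 + 6*k)
p(17) - R = (6 + 6*17) - 1*(-1387) = (6 + 102) + 1387 = 108 + 1387 = 1495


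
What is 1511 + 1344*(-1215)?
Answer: -1631449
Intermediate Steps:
1511 + 1344*(-1215) = 1511 - 1632960 = -1631449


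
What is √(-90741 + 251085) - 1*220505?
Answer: -220505 + 6*√4454 ≈ -2.2010e+5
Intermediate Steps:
√(-90741 + 251085) - 1*220505 = √160344 - 220505 = 6*√4454 - 220505 = -220505 + 6*√4454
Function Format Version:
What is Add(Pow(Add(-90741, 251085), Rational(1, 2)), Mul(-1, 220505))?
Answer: Add(-220505, Mul(6, Pow(4454, Rational(1, 2)))) ≈ -2.2010e+5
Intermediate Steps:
Add(Pow(Add(-90741, 251085), Rational(1, 2)), Mul(-1, 220505)) = Add(Pow(160344, Rational(1, 2)), -220505) = Add(Mul(6, Pow(4454, Rational(1, 2))), -220505) = Add(-220505, Mul(6, Pow(4454, Rational(1, 2))))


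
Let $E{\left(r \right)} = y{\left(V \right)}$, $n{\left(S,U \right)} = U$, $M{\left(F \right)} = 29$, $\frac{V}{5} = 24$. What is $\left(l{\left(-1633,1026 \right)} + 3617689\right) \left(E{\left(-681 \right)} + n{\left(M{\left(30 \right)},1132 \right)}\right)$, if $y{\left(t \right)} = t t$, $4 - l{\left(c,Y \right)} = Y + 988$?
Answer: $56158726228$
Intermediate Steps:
$V = 120$ ($V = 5 \cdot 24 = 120$)
$l{\left(c,Y \right)} = -984 - Y$ ($l{\left(c,Y \right)} = 4 - \left(Y + 988\right) = 4 - \left(988 + Y\right) = -984 - Y$)
$y{\left(t \right)} = t^{2}$
$E{\left(r \right)} = 14400$ ($E{\left(r \right)} = 120^{2} = 14400$)
$\left(l{\left(-1633,1026 \right)} + 3617689\right) \left(E{\left(-681 \right)} + n{\left(M{\left(30 \right)},1132 \right)}\right) = \left(\left(-984 - 1026\right) + 3617689\right) \left(14400 + 1132\right) = \left(\left(-984 - 1026\right) + 3617689\right) 15532 = \left(-2010 + 3617689\right) 15532 = 3615679 \cdot 15532 = 56158726228$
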